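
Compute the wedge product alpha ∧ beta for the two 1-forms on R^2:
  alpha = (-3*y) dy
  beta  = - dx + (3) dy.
alpha ∧ beta = (-3*y) dx ∧ dy

Distribute the wedge, using dx_i ∧ dx_j = -dx_j ∧ dx_i and dx_i ∧ dx_i = 0. For each pair (i, j) with i < j, the coefficient of dx_i ∧ dx_j in alpha ∧ beta is (alpha_i * beta_j - alpha_j * beta_i). Collecting: alpha ∧ beta = (-3*y) dx ∧ dy.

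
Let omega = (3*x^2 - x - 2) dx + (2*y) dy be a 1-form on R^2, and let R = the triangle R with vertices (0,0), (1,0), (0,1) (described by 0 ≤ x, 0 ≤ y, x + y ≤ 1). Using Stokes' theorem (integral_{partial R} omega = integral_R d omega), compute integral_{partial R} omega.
integral_(partial R) omega = 0

Stokes: integral_partial_R omega = integral_R d omega with d omega = (∂Q/∂x - ∂P/∂y) dx ∧ dy.
  ∂Q/∂x = 0
  ∂P/∂y = 0
  integrand = ∂Q/∂x - ∂P/∂y = 0.
Integrating over R: integral_0^1 integral_0^{1-x} (0) dy dx = 0.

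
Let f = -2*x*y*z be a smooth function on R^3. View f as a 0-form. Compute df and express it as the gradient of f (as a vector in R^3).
df = (-2*y*z) dx + (-2*x*z) dy + (-2*x*y) dz; grad f = (-2*y*z, -2*x*z, -2*x*y)

For a 0-form f, d f = (∂f/∂x) dx + (∂f/∂y) dy + (∂f/∂z) dz. The components of the vector representation are exactly the entries of grad f in Cartesian coordinates:
  ∂f/∂x = -2*y*z
  ∂f/∂y = -2*x*z
  ∂f/∂z = -2*x*y.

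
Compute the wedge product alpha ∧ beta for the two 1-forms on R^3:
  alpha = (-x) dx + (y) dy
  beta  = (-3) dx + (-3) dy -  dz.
alpha ∧ beta = (3*x + 3*y) dx ∧ dy + (x) dx ∧ dz + (-y) dy ∧ dz

Distribute the wedge, using dx_i ∧ dx_j = -dx_j ∧ dx_i and dx_i ∧ dx_i = 0. For each pair (i, j) with i < j, the coefficient of dx_i ∧ dx_j in alpha ∧ beta is (alpha_i * beta_j - alpha_j * beta_i). Collecting: alpha ∧ beta = (3*x + 3*y) dx ∧ dy + (x) dx ∧ dz + (-y) dy ∧ dz.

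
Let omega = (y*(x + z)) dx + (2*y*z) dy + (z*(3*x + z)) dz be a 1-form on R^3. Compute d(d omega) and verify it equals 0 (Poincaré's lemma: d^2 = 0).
d(d omega) = 0

Step 1: d omega = sum_{i<j} (∂f_j/∂x_i - ∂f_i/∂x_j) dx_i ∧ dx_j:
  coeff of dx ∧ dy: -x - z
  coeff of dx ∧ dz: -y + 3*z
  coeff of dy ∧ dz: -2*y
Step 2: Apply d again to each 2-form coefficient. The only possible 3-form in R^3 is dx ∧ dy ∧ dz, with coefficient
  ∂(coeff of dy∧dz)/∂x - ∂(coeff of dx∧dz)/∂y + ∂(coeff of dx∧dy)/∂z
  = ∂/∂x (-2*y) - ∂/∂y (-y + 3*z) + ∂/∂z (-x - z).
Each of these terms simplifies to sums of mixed partials that cancel in pairs. The result is 0 (by equality of mixed partials for smooth functions — Schwarz / Clairaut).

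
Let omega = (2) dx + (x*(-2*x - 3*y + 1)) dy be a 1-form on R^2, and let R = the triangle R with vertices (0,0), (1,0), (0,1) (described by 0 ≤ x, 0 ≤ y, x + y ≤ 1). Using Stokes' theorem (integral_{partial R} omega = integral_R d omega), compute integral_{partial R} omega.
integral_(partial R) omega = -2/3

Stokes: integral_partial_R omega = integral_R d omega with d omega = (∂Q/∂x - ∂P/∂y) dx ∧ dy.
  ∂Q/∂x = -4*x - 3*y + 1
  ∂P/∂y = 0
  integrand = ∂Q/∂x - ∂P/∂y = -4*x - 3*y + 1.
Integrating over R: integral_0^1 integral_0^{1-x} (-4*x - 3*y + 1) dy dx = -2/3.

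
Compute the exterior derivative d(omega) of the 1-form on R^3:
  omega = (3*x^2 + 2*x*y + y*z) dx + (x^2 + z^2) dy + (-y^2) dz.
d(omega) = (-z) dx ∧ dy + (-y) dx ∧ dz + (-2*y - 2*z) dy ∧ dz

For a 1-form omega = sum_i f_i dx_i, the exterior derivative is
  d(omega) = sum_{i < j} (∂f_j/∂x_i - ∂f_i/∂x_j) dx_i ∧ dx_j.
  coefficient of dx ∧ dy: ∂f_2/∂x - ∂f_1/∂y = ∂(x^2 + z^2)/∂x - ∂(3*x^2 + 2*x*y + y*z)/∂y = -z
  coefficient of dx ∧ dz: ∂f_3/∂x - ∂f_1/∂z = ∂(-y^2)/∂x - ∂(3*x^2 + 2*x*y + y*z)/∂z = -y
  coefficient of dy ∧ dz: ∂f_3/∂y - ∂f_2/∂z = ∂(-y^2)/∂y - ∂(x^2 + z^2)/∂z = -2*y - 2*z
Assembling: d(omega) = (-z) dx ∧ dy + (-y) dx ∧ dz + (-2*y - 2*z) dy ∧ dz.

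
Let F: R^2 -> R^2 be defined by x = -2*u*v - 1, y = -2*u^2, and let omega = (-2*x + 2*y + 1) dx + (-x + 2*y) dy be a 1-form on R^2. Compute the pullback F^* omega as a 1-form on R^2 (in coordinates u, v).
F^* omega = (16*u^3 - 8*u*v^2 - 4*u - 6*v) du + (2*u*(4*u^2 - 4*u*v - 3)) dv

Using F^*(f dg) = (f ∘ F) d(g ∘ F), substitute each coordinate x_i by F_i(u, v) in f_i, and replace dx_i by d F_i = (∂F_i/∂u) du + (∂F_i/∂v) dv.
  For the x component: f_1(F) = -4*u^2 + 4*u*v + 3; d F_1 = (-2*v) du + (-2*u) dv
  For the y component: f_2(F) = -4*u^2 + 2*u*v + 1; d F_2 = (-4*u) du + (0) dv
Combining and collecting du, dv coefficients:
  coeff of du: 16*u^3 - 8*u*v^2 - 4*u - 6*v
  coeff of dv: 2*u*(4*u^2 - 4*u*v - 3)
F^* omega = (16*u^3 - 8*u*v^2 - 4*u - 6*v) du + (2*u*(4*u^2 - 4*u*v - 3)) dv.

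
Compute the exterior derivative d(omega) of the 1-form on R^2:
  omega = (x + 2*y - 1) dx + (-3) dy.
d(omega) = (-2) dx ∧ dy

For a 1-form omega = sum_i f_i dx_i, the exterior derivative is
  d(omega) = sum_{i < j} (∂f_j/∂x_i - ∂f_i/∂x_j) dx_i ∧ dx_j.
  coefficient of dx ∧ dy: ∂f_2/∂x - ∂f_1/∂y = ∂(-3)/∂x - ∂(x + 2*y - 1)/∂y = -2
Assembling: d(omega) = (-2) dx ∧ dy.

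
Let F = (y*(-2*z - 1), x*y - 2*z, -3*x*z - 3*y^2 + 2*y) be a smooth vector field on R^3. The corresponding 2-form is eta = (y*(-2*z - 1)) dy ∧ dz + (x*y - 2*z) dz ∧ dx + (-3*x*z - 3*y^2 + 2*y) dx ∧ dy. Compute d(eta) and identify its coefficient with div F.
d(eta) = (-2*x) dx ∧ dy ∧ dz; div F = -2*x

For a 2-form in R^3 of the form above, applying d gives a 3-form with coefficient ∂P/∂x + ∂Q/∂y + ∂R/∂z:
  ∂P/∂x = 0
  ∂Q/∂y = x
  ∂R/∂z = -3*x
Sum = -2*x, which is exactly div F.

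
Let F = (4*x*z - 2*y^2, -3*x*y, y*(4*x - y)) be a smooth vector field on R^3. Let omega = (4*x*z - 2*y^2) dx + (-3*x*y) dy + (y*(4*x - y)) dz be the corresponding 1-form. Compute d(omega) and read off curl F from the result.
d(omega) = (4*x - 2*y) dy ∧ dz + (4*x - 4*y) dz ∧ dx + (y) dx ∧ dy; curl F = (4*x - 2*y, 4*x - 4*y, y)

d omega = sum_{i<j} (∂f_j/∂x_i - ∂f_i/∂x_j) dx_i ∧ dx_j. Under the identification (dy ∧ dz, dz ∧ dx, dx ∧ dy) ↔ (e_x, e_y, e_z), the coefficients are exactly the components of curl F. Compute:
  ∂R/∂y - ∂Q/∂z = (4*x - 2*y) - (0) = 4*x - 2*y
  ∂P/∂z - ∂R/∂x = (4*x) - (4*y) = 4*x - 4*y
  ∂Q/∂x - ∂P/∂y = (-3*y) - (-4*y) = y.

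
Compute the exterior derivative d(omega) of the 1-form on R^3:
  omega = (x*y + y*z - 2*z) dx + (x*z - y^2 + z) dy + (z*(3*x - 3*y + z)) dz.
d(omega) = (-x) dx ∧ dy + (-y + 3*z + 2) dx ∧ dz + (-x - 3*z - 1) dy ∧ dz

For a 1-form omega = sum_i f_i dx_i, the exterior derivative is
  d(omega) = sum_{i < j} (∂f_j/∂x_i - ∂f_i/∂x_j) dx_i ∧ dx_j.
  coefficient of dx ∧ dy: ∂f_2/∂x - ∂f_1/∂y = ∂(x*z - y^2 + z)/∂x - ∂(x*y + y*z - 2*z)/∂y = -x
  coefficient of dx ∧ dz: ∂f_3/∂x - ∂f_1/∂z = ∂(z*(3*x - 3*y + z))/∂x - ∂(x*y + y*z - 2*z)/∂z = -y + 3*z + 2
  coefficient of dy ∧ dz: ∂f_3/∂y - ∂f_2/∂z = ∂(z*(3*x - 3*y + z))/∂y - ∂(x*z - y^2 + z)/∂z = -x - 3*z - 1
Assembling: d(omega) = (-x) dx ∧ dy + (-y + 3*z + 2) dx ∧ dz + (-x - 3*z - 1) dy ∧ dz.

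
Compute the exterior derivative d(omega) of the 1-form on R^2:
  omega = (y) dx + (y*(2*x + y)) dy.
d(omega) = (2*y - 1) dx ∧ dy

For a 1-form omega = sum_i f_i dx_i, the exterior derivative is
  d(omega) = sum_{i < j} (∂f_j/∂x_i - ∂f_i/∂x_j) dx_i ∧ dx_j.
  coefficient of dx ∧ dy: ∂f_2/∂x - ∂f_1/∂y = ∂(y*(2*x + y))/∂x - ∂(y)/∂y = 2*y - 1
Assembling: d(omega) = (2*y - 1) dx ∧ dy.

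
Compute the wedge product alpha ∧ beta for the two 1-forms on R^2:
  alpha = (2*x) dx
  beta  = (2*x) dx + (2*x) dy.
alpha ∧ beta = (4*x^2) dx ∧ dy

Distribute the wedge, using dx_i ∧ dx_j = -dx_j ∧ dx_i and dx_i ∧ dx_i = 0. For each pair (i, j) with i < j, the coefficient of dx_i ∧ dx_j in alpha ∧ beta is (alpha_i * beta_j - alpha_j * beta_i). Collecting: alpha ∧ beta = (4*x^2) dx ∧ dy.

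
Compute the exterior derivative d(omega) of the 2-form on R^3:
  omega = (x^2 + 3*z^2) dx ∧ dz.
d(omega) = 0

For a 2-form omega = sum_{i<j} g_{ij} dx_i ∧ dx_j, the exterior derivative is
  d(omega) = sum_{i<j} d(g_{ij}) ∧ dx_i ∧ dx_j = sum_{i<j, k} (∂g_{ij}/∂x_k) dx_k ∧ dx_i ∧ dx_j.
Expand each term, using dx_k ∧ dx_i ∧ dx_j = sgn(permutation) dx_{(a)} ∧ dx_{(b)} ∧ dx_{(c)} with (a < b < c) sorted:

Collecting like 3-forms: d(omega) = 0.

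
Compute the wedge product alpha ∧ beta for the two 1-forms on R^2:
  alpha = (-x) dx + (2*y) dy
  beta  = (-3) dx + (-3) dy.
alpha ∧ beta = (3*x + 6*y) dx ∧ dy

Distribute the wedge, using dx_i ∧ dx_j = -dx_j ∧ dx_i and dx_i ∧ dx_i = 0. For each pair (i, j) with i < j, the coefficient of dx_i ∧ dx_j in alpha ∧ beta is (alpha_i * beta_j - alpha_j * beta_i). Collecting: alpha ∧ beta = (3*x + 6*y) dx ∧ dy.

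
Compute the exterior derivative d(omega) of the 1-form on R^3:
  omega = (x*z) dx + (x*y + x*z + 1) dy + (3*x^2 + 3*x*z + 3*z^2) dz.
d(omega) = (y + z) dx ∧ dy + (5*x + 3*z) dx ∧ dz + (-x) dy ∧ dz

For a 1-form omega = sum_i f_i dx_i, the exterior derivative is
  d(omega) = sum_{i < j} (∂f_j/∂x_i - ∂f_i/∂x_j) dx_i ∧ dx_j.
  coefficient of dx ∧ dy: ∂f_2/∂x - ∂f_1/∂y = ∂(x*y + x*z + 1)/∂x - ∂(x*z)/∂y = y + z
  coefficient of dx ∧ dz: ∂f_3/∂x - ∂f_1/∂z = ∂(3*x^2 + 3*x*z + 3*z^2)/∂x - ∂(x*z)/∂z = 5*x + 3*z
  coefficient of dy ∧ dz: ∂f_3/∂y - ∂f_2/∂z = ∂(3*x^2 + 3*x*z + 3*z^2)/∂y - ∂(x*y + x*z + 1)/∂z = -x
Assembling: d(omega) = (y + z) dx ∧ dy + (5*x + 3*z) dx ∧ dz + (-x) dy ∧ dz.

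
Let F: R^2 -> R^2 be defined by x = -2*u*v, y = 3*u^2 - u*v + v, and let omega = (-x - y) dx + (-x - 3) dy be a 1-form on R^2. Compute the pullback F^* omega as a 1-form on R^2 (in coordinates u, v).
F^* omega = (18*u^2*v - 8*u*v^2 - 18*u + 2*v^2 + 3*v) du + (6*u^3 - 8*u^2*v + 4*u*v + 3*u - 3) dv

Using F^*(f dg) = (f ∘ F) d(g ∘ F), substitute each coordinate x_i by F_i(u, v) in f_i, and replace dx_i by d F_i = (∂F_i/∂u) du + (∂F_i/∂v) dv.
  For the x component: f_1(F) = -3*u^2 + 3*u*v - v; d F_1 = (-2*v) du + (-2*u) dv
  For the y component: f_2(F) = 2*u*v - 3; d F_2 = (6*u - v) du + (1 - u) dv
Combining and collecting du, dv coefficients:
  coeff of du: 18*u^2*v - 8*u*v^2 - 18*u + 2*v^2 + 3*v
  coeff of dv: 6*u^3 - 8*u^2*v + 4*u*v + 3*u - 3
F^* omega = (18*u^2*v - 8*u*v^2 - 18*u + 2*v^2 + 3*v) du + (6*u^3 - 8*u^2*v + 4*u*v + 3*u - 3) dv.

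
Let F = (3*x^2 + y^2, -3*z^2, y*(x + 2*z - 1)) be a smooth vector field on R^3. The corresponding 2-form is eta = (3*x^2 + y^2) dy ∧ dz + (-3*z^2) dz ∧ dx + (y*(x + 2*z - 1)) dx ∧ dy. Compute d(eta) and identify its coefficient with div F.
d(eta) = (6*x + 2*y) dx ∧ dy ∧ dz; div F = 6*x + 2*y

For a 2-form in R^3 of the form above, applying d gives a 3-form with coefficient ∂P/∂x + ∂Q/∂y + ∂R/∂z:
  ∂P/∂x = 6*x
  ∂Q/∂y = 0
  ∂R/∂z = 2*y
Sum = 6*x + 2*y, which is exactly div F.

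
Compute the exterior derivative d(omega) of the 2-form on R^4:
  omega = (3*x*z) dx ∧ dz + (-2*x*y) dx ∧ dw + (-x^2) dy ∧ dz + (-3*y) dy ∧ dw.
d(omega) = (2*x) dx ∧ dy ∧ dw + (-2*x) dx ∧ dy ∧ dz

For a 2-form omega = sum_{i<j} g_{ij} dx_i ∧ dx_j, the exterior derivative is
  d(omega) = sum_{i<j} d(g_{ij}) ∧ dx_i ∧ dx_j = sum_{i<j, k} (∂g_{ij}/∂x_k) dx_k ∧ dx_i ∧ dx_j.
Expand each term, using dx_k ∧ dx_i ∧ dx_j = sgn(permutation) dx_{(a)} ∧ dx_{(b)} ∧ dx_{(c)} with (a < b < c) sorted:
  d(-2*x*y) includes (∂/∂y)(-2*x*y) dy = (-2*x) dy, which multiplied by dx ∧ dw gives (2*x) dx ∧ dy ∧ dw
  d(-x^2) includes (∂/∂x)(-x^2) dx = (-2*x) dx, which multiplied by dy ∧ dz gives (-2*x) dx ∧ dy ∧ dz
Collecting like 3-forms: d(omega) = (2*x) dx ∧ dy ∧ dw + (-2*x) dx ∧ dy ∧ dz.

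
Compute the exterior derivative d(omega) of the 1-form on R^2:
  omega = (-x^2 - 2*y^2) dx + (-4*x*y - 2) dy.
d(omega) = 0

For a 1-form omega = sum_i f_i dx_i, the exterior derivative is
  d(omega) = sum_{i < j} (∂f_j/∂x_i - ∂f_i/∂x_j) dx_i ∧ dx_j.

Assembling: d(omega) = 0.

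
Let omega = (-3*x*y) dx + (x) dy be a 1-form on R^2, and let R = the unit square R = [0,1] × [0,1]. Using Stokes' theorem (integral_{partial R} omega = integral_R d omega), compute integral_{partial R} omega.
integral_(partial R) omega = 5/2

Stokes: integral_partial_R omega = integral_R d omega with d omega = (∂Q/∂x - ∂P/∂y) dx ∧ dy.
  ∂Q/∂x = 1
  ∂P/∂y = -3*x
  integrand = ∂Q/∂x - ∂P/∂y = 3*x + 1.
Integrating over R: integral_0^1 integral_0^1 (3*x + 1) dx dy = 5/2.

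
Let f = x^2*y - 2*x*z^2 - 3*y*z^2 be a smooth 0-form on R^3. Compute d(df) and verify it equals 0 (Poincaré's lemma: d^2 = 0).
d(df) = 0

Step 1: df = sum_i (∂f/∂x_i) dx_i = (2*x*y - 2*z^2) dx + (x^2 - 3*z^2) dy + (2*z*(-2*x - 3*y)) dz.
Step 2: Apply d again. Using the 1-form formula, the coefficient of dx ∧ dy in d(df) is ∂^2 f/∂x ∂y - ∂^2 f/∂y ∂x = (2*x) - (2*x) = 0 (equality of mixed partials for smooth f).
Similarly for dx ∧ dz and dy ∧ dz — all coefficients vanish. So d(df) = 0.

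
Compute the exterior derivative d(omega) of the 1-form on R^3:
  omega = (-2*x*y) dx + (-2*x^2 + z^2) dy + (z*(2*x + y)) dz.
d(omega) = (-2*x) dx ∧ dy + (2*z) dx ∧ dz + (-z) dy ∧ dz

For a 1-form omega = sum_i f_i dx_i, the exterior derivative is
  d(omega) = sum_{i < j} (∂f_j/∂x_i - ∂f_i/∂x_j) dx_i ∧ dx_j.
  coefficient of dx ∧ dy: ∂f_2/∂x - ∂f_1/∂y = ∂(-2*x^2 + z^2)/∂x - ∂(-2*x*y)/∂y = -2*x
  coefficient of dx ∧ dz: ∂f_3/∂x - ∂f_1/∂z = ∂(z*(2*x + y))/∂x - ∂(-2*x*y)/∂z = 2*z
  coefficient of dy ∧ dz: ∂f_3/∂y - ∂f_2/∂z = ∂(z*(2*x + y))/∂y - ∂(-2*x^2 + z^2)/∂z = -z
Assembling: d(omega) = (-2*x) dx ∧ dy + (2*z) dx ∧ dz + (-z) dy ∧ dz.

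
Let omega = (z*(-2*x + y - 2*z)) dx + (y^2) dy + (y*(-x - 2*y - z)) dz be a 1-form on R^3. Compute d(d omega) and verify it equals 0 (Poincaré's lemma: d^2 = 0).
d(d omega) = 0

Step 1: d omega = sum_{i<j} (∂f_j/∂x_i - ∂f_i/∂x_j) dx_i ∧ dx_j:
  coeff of dx ∧ dy: -z
  coeff of dx ∧ dz: 2*x - 2*y + 4*z
  coeff of dy ∧ dz: -x - 4*y - z
Step 2: Apply d again to each 2-form coefficient. The only possible 3-form in R^3 is dx ∧ dy ∧ dz, with coefficient
  ∂(coeff of dy∧dz)/∂x - ∂(coeff of dx∧dz)/∂y + ∂(coeff of dx∧dy)/∂z
  = ∂/∂x (-x - 4*y - z) - ∂/∂y (2*x - 2*y + 4*z) + ∂/∂z (-z).
Each of these terms simplifies to sums of mixed partials that cancel in pairs. The result is 0 (by equality of mixed partials for smooth functions — Schwarz / Clairaut).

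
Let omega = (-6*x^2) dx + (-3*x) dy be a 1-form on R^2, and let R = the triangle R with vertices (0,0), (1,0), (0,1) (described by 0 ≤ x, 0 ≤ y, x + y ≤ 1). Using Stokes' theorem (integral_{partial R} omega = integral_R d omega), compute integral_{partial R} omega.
integral_(partial R) omega = -3/2

Stokes: integral_partial_R omega = integral_R d omega with d omega = (∂Q/∂x - ∂P/∂y) dx ∧ dy.
  ∂Q/∂x = -3
  ∂P/∂y = 0
  integrand = ∂Q/∂x - ∂P/∂y = -3.
Integrating over R: integral_0^1 integral_0^{1-x} (-3) dy dx = -3/2.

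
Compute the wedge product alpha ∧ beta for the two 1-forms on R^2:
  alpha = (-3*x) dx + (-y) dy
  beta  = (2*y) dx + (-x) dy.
alpha ∧ beta = (3*x^2 + 2*y^2) dx ∧ dy

Distribute the wedge, using dx_i ∧ dx_j = -dx_j ∧ dx_i and dx_i ∧ dx_i = 0. For each pair (i, j) with i < j, the coefficient of dx_i ∧ dx_j in alpha ∧ beta is (alpha_i * beta_j - alpha_j * beta_i). Collecting: alpha ∧ beta = (3*x^2 + 2*y^2) dx ∧ dy.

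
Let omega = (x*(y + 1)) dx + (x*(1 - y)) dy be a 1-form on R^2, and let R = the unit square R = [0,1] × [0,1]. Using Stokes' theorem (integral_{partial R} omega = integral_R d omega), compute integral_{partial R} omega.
integral_(partial R) omega = 0

Stokes: integral_partial_R omega = integral_R d omega with d omega = (∂Q/∂x - ∂P/∂y) dx ∧ dy.
  ∂Q/∂x = 1 - y
  ∂P/∂y = x
  integrand = ∂Q/∂x - ∂P/∂y = -x - y + 1.
Integrating over R: integral_0^1 integral_0^1 (-x - y + 1) dx dy = 0.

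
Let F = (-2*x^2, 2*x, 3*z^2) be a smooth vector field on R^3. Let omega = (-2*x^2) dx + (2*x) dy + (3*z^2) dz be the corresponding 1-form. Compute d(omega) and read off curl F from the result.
d(omega) = (0) dy ∧ dz + (0) dz ∧ dx + (2) dx ∧ dy; curl F = (0, 0, 2)

d omega = sum_{i<j} (∂f_j/∂x_i - ∂f_i/∂x_j) dx_i ∧ dx_j. Under the identification (dy ∧ dz, dz ∧ dx, dx ∧ dy) ↔ (e_x, e_y, e_z), the coefficients are exactly the components of curl F. Compute:
  ∂R/∂y - ∂Q/∂z = (0) - (0) = 0
  ∂P/∂z - ∂R/∂x = (0) - (0) = 0
  ∂Q/∂x - ∂P/∂y = (2) - (0) = 2.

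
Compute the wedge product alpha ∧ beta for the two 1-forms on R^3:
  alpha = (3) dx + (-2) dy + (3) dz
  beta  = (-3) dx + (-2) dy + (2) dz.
alpha ∧ beta = (-12) dx ∧ dy + (15) dx ∧ dz + (2) dy ∧ dz

Distribute the wedge, using dx_i ∧ dx_j = -dx_j ∧ dx_i and dx_i ∧ dx_i = 0. For each pair (i, j) with i < j, the coefficient of dx_i ∧ dx_j in alpha ∧ beta is (alpha_i * beta_j - alpha_j * beta_i). Collecting: alpha ∧ beta = (-12) dx ∧ dy + (15) dx ∧ dz + (2) dy ∧ dz.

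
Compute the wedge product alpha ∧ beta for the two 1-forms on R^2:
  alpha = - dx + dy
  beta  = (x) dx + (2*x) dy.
alpha ∧ beta = (-3*x) dx ∧ dy

Distribute the wedge, using dx_i ∧ dx_j = -dx_j ∧ dx_i and dx_i ∧ dx_i = 0. For each pair (i, j) with i < j, the coefficient of dx_i ∧ dx_j in alpha ∧ beta is (alpha_i * beta_j - alpha_j * beta_i). Collecting: alpha ∧ beta = (-3*x) dx ∧ dy.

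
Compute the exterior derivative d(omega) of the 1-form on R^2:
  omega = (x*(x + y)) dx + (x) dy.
d(omega) = (1 - x) dx ∧ dy

For a 1-form omega = sum_i f_i dx_i, the exterior derivative is
  d(omega) = sum_{i < j} (∂f_j/∂x_i - ∂f_i/∂x_j) dx_i ∧ dx_j.
  coefficient of dx ∧ dy: ∂f_2/∂x - ∂f_1/∂y = ∂(x)/∂x - ∂(x*(x + y))/∂y = 1 - x
Assembling: d(omega) = (1 - x) dx ∧ dy.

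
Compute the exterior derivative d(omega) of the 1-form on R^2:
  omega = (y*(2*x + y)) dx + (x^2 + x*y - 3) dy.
d(omega) = (-y) dx ∧ dy

For a 1-form omega = sum_i f_i dx_i, the exterior derivative is
  d(omega) = sum_{i < j} (∂f_j/∂x_i - ∂f_i/∂x_j) dx_i ∧ dx_j.
  coefficient of dx ∧ dy: ∂f_2/∂x - ∂f_1/∂y = ∂(x^2 + x*y - 3)/∂x - ∂(y*(2*x + y))/∂y = -y
Assembling: d(omega) = (-y) dx ∧ dy.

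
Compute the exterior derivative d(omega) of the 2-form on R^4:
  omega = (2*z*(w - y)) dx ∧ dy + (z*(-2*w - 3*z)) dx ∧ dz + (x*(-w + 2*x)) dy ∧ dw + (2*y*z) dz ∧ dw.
d(omega) = (2*w - 2*y) dx ∧ dy ∧ dz + (-w + 4*x + 2*z) dx ∧ dy ∧ dw + (-2*z) dx ∧ dz ∧ dw + (2*z) dy ∧ dz ∧ dw

For a 2-form omega = sum_{i<j} g_{ij} dx_i ∧ dx_j, the exterior derivative is
  d(omega) = sum_{i<j} d(g_{ij}) ∧ dx_i ∧ dx_j = sum_{i<j, k} (∂g_{ij}/∂x_k) dx_k ∧ dx_i ∧ dx_j.
Expand each term, using dx_k ∧ dx_i ∧ dx_j = sgn(permutation) dx_{(a)} ∧ dx_{(b)} ∧ dx_{(c)} with (a < b < c) sorted:
  d(2*z*(w - y)) includes (∂/∂z)(2*z*(w - y)) dz = (2*w - 2*y) dz, which multiplied by dx ∧ dy gives (2*w - 2*y) dx ∧ dy ∧ dz
  d(2*z*(w - y)) includes (∂/∂w)(2*z*(w - y)) dw = (2*z) dw, which multiplied by dx ∧ dy gives (2*z) dx ∧ dy ∧ dw
  d(z*(-2*w - 3*z)) includes (∂/∂w)(z*(-2*w - 3*z)) dw = (-2*z) dw, which multiplied by dx ∧ dz gives (-2*z) dx ∧ dz ∧ dw
  d(x*(-w + 2*x)) includes (∂/∂x)(x*(-w + 2*x)) dx = (-w + 4*x) dx, which multiplied by dy ∧ dw gives (-w + 4*x) dx ∧ dy ∧ dw
  d(2*y*z) includes (∂/∂y)(2*y*z) dy = (2*z) dy, which multiplied by dz ∧ dw gives (2*z) dy ∧ dz ∧ dw
Collecting like 3-forms: d(omega) = (2*w - 2*y) dx ∧ dy ∧ dz + (-w + 4*x + 2*z) dx ∧ dy ∧ dw + (-2*z) dx ∧ dz ∧ dw + (2*z) dy ∧ dz ∧ dw.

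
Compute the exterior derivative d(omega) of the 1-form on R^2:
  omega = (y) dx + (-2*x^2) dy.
d(omega) = (-4*x - 1) dx ∧ dy

For a 1-form omega = sum_i f_i dx_i, the exterior derivative is
  d(omega) = sum_{i < j} (∂f_j/∂x_i - ∂f_i/∂x_j) dx_i ∧ dx_j.
  coefficient of dx ∧ dy: ∂f_2/∂x - ∂f_1/∂y = ∂(-2*x^2)/∂x - ∂(y)/∂y = -4*x - 1
Assembling: d(omega) = (-4*x - 1) dx ∧ dy.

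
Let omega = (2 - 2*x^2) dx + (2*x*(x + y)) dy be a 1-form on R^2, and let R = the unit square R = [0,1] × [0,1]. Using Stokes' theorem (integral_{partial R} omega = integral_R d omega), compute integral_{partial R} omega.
integral_(partial R) omega = 3

Stokes: integral_partial_R omega = integral_R d omega with d omega = (∂Q/∂x - ∂P/∂y) dx ∧ dy.
  ∂Q/∂x = 4*x + 2*y
  ∂P/∂y = 0
  integrand = ∂Q/∂x - ∂P/∂y = 4*x + 2*y.
Integrating over R: integral_0^1 integral_0^1 (4*x + 2*y) dx dy = 3.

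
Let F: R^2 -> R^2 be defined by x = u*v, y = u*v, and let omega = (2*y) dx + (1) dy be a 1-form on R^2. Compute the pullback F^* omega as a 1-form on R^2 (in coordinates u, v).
F^* omega = (v*(2*u*v + 1)) du + (u*(2*u*v + 1)) dv

Using F^*(f dg) = (f ∘ F) d(g ∘ F), substitute each coordinate x_i by F_i(u, v) in f_i, and replace dx_i by d F_i = (∂F_i/∂u) du + (∂F_i/∂v) dv.
  For the x component: f_1(F) = 2*u*v; d F_1 = (v) du + (u) dv
  For the y component: f_2(F) = 1; d F_2 = (v) du + (u) dv
Combining and collecting du, dv coefficients:
  coeff of du: v*(2*u*v + 1)
  coeff of dv: u*(2*u*v + 1)
F^* omega = (v*(2*u*v + 1)) du + (u*(2*u*v + 1)) dv.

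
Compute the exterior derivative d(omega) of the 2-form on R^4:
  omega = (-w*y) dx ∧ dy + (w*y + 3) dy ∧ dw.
d(omega) = (-y) dx ∧ dy ∧ dw

For a 2-form omega = sum_{i<j} g_{ij} dx_i ∧ dx_j, the exterior derivative is
  d(omega) = sum_{i<j} d(g_{ij}) ∧ dx_i ∧ dx_j = sum_{i<j, k} (∂g_{ij}/∂x_k) dx_k ∧ dx_i ∧ dx_j.
Expand each term, using dx_k ∧ dx_i ∧ dx_j = sgn(permutation) dx_{(a)} ∧ dx_{(b)} ∧ dx_{(c)} with (a < b < c) sorted:
  d(-w*y) includes (∂/∂w)(-w*y) dw = (-y) dw, which multiplied by dx ∧ dy gives (-y) dx ∧ dy ∧ dw
Collecting like 3-forms: d(omega) = (-y) dx ∧ dy ∧ dw.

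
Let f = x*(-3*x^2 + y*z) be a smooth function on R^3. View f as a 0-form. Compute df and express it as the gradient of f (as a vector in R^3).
df = (-9*x^2 + y*z) dx + (x*z) dy + (x*y) dz; grad f = (-9*x^2 + y*z, x*z, x*y)

For a 0-form f, d f = (∂f/∂x) dx + (∂f/∂y) dy + (∂f/∂z) dz. The components of the vector representation are exactly the entries of grad f in Cartesian coordinates:
  ∂f/∂x = -9*x^2 + y*z
  ∂f/∂y = x*z
  ∂f/∂z = x*y.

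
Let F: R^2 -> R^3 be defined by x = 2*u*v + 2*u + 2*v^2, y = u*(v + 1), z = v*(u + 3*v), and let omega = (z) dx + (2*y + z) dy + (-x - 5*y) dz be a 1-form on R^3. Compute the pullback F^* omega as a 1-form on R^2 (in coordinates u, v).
F^* omega = (-2*u*v^2 + 2*u + 7*v^3 + 9*v^2) du + (u*(-2*u*v - 5*u - 31*v^2 - 42*v)) dv

Using F^*(f dg) = (f ∘ F) d(g ∘ F), substitute each coordinate x_i by F_i(u, v) in f_i, and replace dx_i by d F_i = (∂F_i/∂u) du + (∂F_i/∂v) dv.
  For the x component: f_1(F) = v*(u + 3*v); d F_1 = (2*v + 2) du + (2*u + 4*v) dv
  For the y component: f_2(F) = 3*u*v + 2*u + 3*v^2; d F_2 = (v + 1) du + (u) dv
  For the z component: f_3(F) = -7*u*v - 7*u - 2*v^2; d F_3 = (v) du + (u + 6*v) dv
Combining and collecting du, dv coefficients:
  coeff of du: -2*u*v^2 + 2*u + 7*v^3 + 9*v^2
  coeff of dv: u*(-2*u*v - 5*u - 31*v^2 - 42*v)
F^* omega = (-2*u*v^2 + 2*u + 7*v^3 + 9*v^2) du + (u*(-2*u*v - 5*u - 31*v^2 - 42*v)) dv.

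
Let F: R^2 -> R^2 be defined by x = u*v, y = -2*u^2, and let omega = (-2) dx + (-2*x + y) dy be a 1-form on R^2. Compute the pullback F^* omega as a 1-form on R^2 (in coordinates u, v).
F^* omega = (8*u^3 + 8*u^2*v - 2*v) du + (-2*u) dv

Using F^*(f dg) = (f ∘ F) d(g ∘ F), substitute each coordinate x_i by F_i(u, v) in f_i, and replace dx_i by d F_i = (∂F_i/∂u) du + (∂F_i/∂v) dv.
  For the x component: f_1(F) = -2; d F_1 = (v) du + (u) dv
  For the y component: f_2(F) = 2*u*(-u - v); d F_2 = (-4*u) du + (0) dv
Combining and collecting du, dv coefficients:
  coeff of du: 8*u^3 + 8*u^2*v - 2*v
  coeff of dv: -2*u
F^* omega = (8*u^3 + 8*u^2*v - 2*v) du + (-2*u) dv.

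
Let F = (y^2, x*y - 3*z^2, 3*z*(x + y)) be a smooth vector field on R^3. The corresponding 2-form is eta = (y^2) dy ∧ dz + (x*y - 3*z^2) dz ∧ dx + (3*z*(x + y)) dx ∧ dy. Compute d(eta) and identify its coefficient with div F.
d(eta) = (4*x + 3*y) dx ∧ dy ∧ dz; div F = 4*x + 3*y

For a 2-form in R^3 of the form above, applying d gives a 3-form with coefficient ∂P/∂x + ∂Q/∂y + ∂R/∂z:
  ∂P/∂x = 0
  ∂Q/∂y = x
  ∂R/∂z = 3*x + 3*y
Sum = 4*x + 3*y, which is exactly div F.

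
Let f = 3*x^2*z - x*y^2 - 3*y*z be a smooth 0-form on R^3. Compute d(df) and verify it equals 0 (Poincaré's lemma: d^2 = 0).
d(df) = 0

Step 1: df = sum_i (∂f/∂x_i) dx_i = (6*x*z - y^2) dx + (-2*x*y - 3*z) dy + (3*x^2 - 3*y) dz.
Step 2: Apply d again. Using the 1-form formula, the coefficient of dx ∧ dy in d(df) is ∂^2 f/∂x ∂y - ∂^2 f/∂y ∂x = (-2*y) - (-2*y) = 0 (equality of mixed partials for smooth f).
Similarly for dx ∧ dz and dy ∧ dz — all coefficients vanish. So d(df) = 0.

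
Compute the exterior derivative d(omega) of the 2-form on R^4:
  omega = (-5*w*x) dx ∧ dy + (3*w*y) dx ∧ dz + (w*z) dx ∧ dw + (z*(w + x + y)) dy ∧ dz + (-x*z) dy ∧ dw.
d(omega) = (-5*x - z) dx ∧ dy ∧ dw + (-3*w + z) dx ∧ dy ∧ dz + (-w + 3*y) dx ∧ dz ∧ dw + (x + z) dy ∧ dz ∧ dw

For a 2-form omega = sum_{i<j} g_{ij} dx_i ∧ dx_j, the exterior derivative is
  d(omega) = sum_{i<j} d(g_{ij}) ∧ dx_i ∧ dx_j = sum_{i<j, k} (∂g_{ij}/∂x_k) dx_k ∧ dx_i ∧ dx_j.
Expand each term, using dx_k ∧ dx_i ∧ dx_j = sgn(permutation) dx_{(a)} ∧ dx_{(b)} ∧ dx_{(c)} with (a < b < c) sorted:
  d(-5*w*x) includes (∂/∂w)(-5*w*x) dw = (-5*x) dw, which multiplied by dx ∧ dy gives (-5*x) dx ∧ dy ∧ dw
  d(3*w*y) includes (∂/∂y)(3*w*y) dy = (3*w) dy, which multiplied by dx ∧ dz gives (-3*w) dx ∧ dy ∧ dz
  d(3*w*y) includes (∂/∂w)(3*w*y) dw = (3*y) dw, which multiplied by dx ∧ dz gives (3*y) dx ∧ dz ∧ dw
  d(w*z) includes (∂/∂z)(w*z) dz = (w) dz, which multiplied by dx ∧ dw gives (-w) dx ∧ dz ∧ dw
  d(z*(w + x + y)) includes (∂/∂x)(z*(w + x + y)) dx = (z) dx, which multiplied by dy ∧ dz gives (z) dx ∧ dy ∧ dz
  d(z*(w + x + y)) includes (∂/∂w)(z*(w + x + y)) dw = (z) dw, which multiplied by dy ∧ dz gives (z) dy ∧ dz ∧ dw
  d(-x*z) includes (∂/∂x)(-x*z) dx = (-z) dx, which multiplied by dy ∧ dw gives (-z) dx ∧ dy ∧ dw
  d(-x*z) includes (∂/∂z)(-x*z) dz = (-x) dz, which multiplied by dy ∧ dw gives (x) dy ∧ dz ∧ dw
Collecting like 3-forms: d(omega) = (-5*x - z) dx ∧ dy ∧ dw + (-3*w + z) dx ∧ dy ∧ dz + (-w + 3*y) dx ∧ dz ∧ dw + (x + z) dy ∧ dz ∧ dw.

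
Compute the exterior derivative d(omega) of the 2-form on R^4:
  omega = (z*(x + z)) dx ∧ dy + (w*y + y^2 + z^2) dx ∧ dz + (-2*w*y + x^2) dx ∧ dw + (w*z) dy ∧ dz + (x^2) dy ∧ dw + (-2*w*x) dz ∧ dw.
d(omega) = (-w + x - 2*y + 2*z) dx ∧ dy ∧ dz + (-2*w + y) dx ∧ dz ∧ dw + (2*w + 2*x) dx ∧ dy ∧ dw + (z) dy ∧ dz ∧ dw

For a 2-form omega = sum_{i<j} g_{ij} dx_i ∧ dx_j, the exterior derivative is
  d(omega) = sum_{i<j} d(g_{ij}) ∧ dx_i ∧ dx_j = sum_{i<j, k} (∂g_{ij}/∂x_k) dx_k ∧ dx_i ∧ dx_j.
Expand each term, using dx_k ∧ dx_i ∧ dx_j = sgn(permutation) dx_{(a)} ∧ dx_{(b)} ∧ dx_{(c)} with (a < b < c) sorted:
  d(z*(x + z)) includes (∂/∂z)(z*(x + z)) dz = (x + 2*z) dz, which multiplied by dx ∧ dy gives (x + 2*z) dx ∧ dy ∧ dz
  d(w*y + y^2 + z^2) includes (∂/∂y)(w*y + y^2 + z^2) dy = (w + 2*y) dy, which multiplied by dx ∧ dz gives (-w - 2*y) dx ∧ dy ∧ dz
  d(w*y + y^2 + z^2) includes (∂/∂w)(w*y + y^2 + z^2) dw = (y) dw, which multiplied by dx ∧ dz gives (y) dx ∧ dz ∧ dw
  d(-2*w*y + x^2) includes (∂/∂y)(-2*w*y + x^2) dy = (-2*w) dy, which multiplied by dx ∧ dw gives (2*w) dx ∧ dy ∧ dw
  d(w*z) includes (∂/∂w)(w*z) dw = (z) dw, which multiplied by dy ∧ dz gives (z) dy ∧ dz ∧ dw
  d(x^2) includes (∂/∂x)(x^2) dx = (2*x) dx, which multiplied by dy ∧ dw gives (2*x) dx ∧ dy ∧ dw
  d(-2*w*x) includes (∂/∂x)(-2*w*x) dx = (-2*w) dx, which multiplied by dz ∧ dw gives (-2*w) dx ∧ dz ∧ dw
Collecting like 3-forms: d(omega) = (-w + x - 2*y + 2*z) dx ∧ dy ∧ dz + (-2*w + y) dx ∧ dz ∧ dw + (2*w + 2*x) dx ∧ dy ∧ dw + (z) dy ∧ dz ∧ dw.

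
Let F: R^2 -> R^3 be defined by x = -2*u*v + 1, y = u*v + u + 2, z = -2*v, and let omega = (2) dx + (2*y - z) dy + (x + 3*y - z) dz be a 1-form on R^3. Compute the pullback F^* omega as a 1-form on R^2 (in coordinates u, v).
F^* omega = (2*u*v^2 + 4*u*v + 2*u + 2*v^2 + 2*v + 4) du + (2*u^2*v + 2*u^2 - 6*u - 4*v - 14) dv

Using F^*(f dg) = (f ∘ F) d(g ∘ F), substitute each coordinate x_i by F_i(u, v) in f_i, and replace dx_i by d F_i = (∂F_i/∂u) du + (∂F_i/∂v) dv.
  For the x component: f_1(F) = 2; d F_1 = (-2*v) du + (-2*u) dv
  For the y component: f_2(F) = 2*u*v + 2*u + 2*v + 4; d F_2 = (v + 1) du + (u) dv
  For the z component: f_3(F) = u*v + 3*u + 2*v + 7; d F_3 = (0) du + (-2) dv
Combining and collecting du, dv coefficients:
  coeff of du: 2*u*v^2 + 4*u*v + 2*u + 2*v^2 + 2*v + 4
  coeff of dv: 2*u^2*v + 2*u^2 - 6*u - 4*v - 14
F^* omega = (2*u*v^2 + 4*u*v + 2*u + 2*v^2 + 2*v + 4) du + (2*u^2*v + 2*u^2 - 6*u - 4*v - 14) dv.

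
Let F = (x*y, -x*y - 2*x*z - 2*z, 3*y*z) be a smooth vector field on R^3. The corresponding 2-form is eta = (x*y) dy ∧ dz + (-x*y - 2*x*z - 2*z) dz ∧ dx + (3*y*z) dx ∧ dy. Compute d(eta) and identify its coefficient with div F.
d(eta) = (-x + 4*y) dx ∧ dy ∧ dz; div F = -x + 4*y

For a 2-form in R^3 of the form above, applying d gives a 3-form with coefficient ∂P/∂x + ∂Q/∂y + ∂R/∂z:
  ∂P/∂x = y
  ∂Q/∂y = -x
  ∂R/∂z = 3*y
Sum = -x + 4*y, which is exactly div F.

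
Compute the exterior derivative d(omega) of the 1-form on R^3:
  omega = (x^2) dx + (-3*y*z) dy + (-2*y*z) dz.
d(omega) = (3*y - 2*z) dy ∧ dz

For a 1-form omega = sum_i f_i dx_i, the exterior derivative is
  d(omega) = sum_{i < j} (∂f_j/∂x_i - ∂f_i/∂x_j) dx_i ∧ dx_j.
  coefficient of dy ∧ dz: ∂f_3/∂y - ∂f_2/∂z = ∂(-2*y*z)/∂y - ∂(-3*y*z)/∂z = 3*y - 2*z
Assembling: d(omega) = (3*y - 2*z) dy ∧ dz.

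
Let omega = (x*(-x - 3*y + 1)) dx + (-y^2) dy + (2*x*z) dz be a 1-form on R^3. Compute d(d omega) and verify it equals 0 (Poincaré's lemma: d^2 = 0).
d(d omega) = 0

Step 1: d omega = sum_{i<j} (∂f_j/∂x_i - ∂f_i/∂x_j) dx_i ∧ dx_j:
  coeff of dx ∧ dy: 3*x
  coeff of dx ∧ dz: 2*z
  coeff of dy ∧ dz: 0
Step 2: Apply d again to each 2-form coefficient. The only possible 3-form in R^3 is dx ∧ dy ∧ dz, with coefficient
  ∂(coeff of dy∧dz)/∂x - ∂(coeff of dx∧dz)/∂y + ∂(coeff of dx∧dy)/∂z
  = ∂/∂x (0) - ∂/∂y (2*z) + ∂/∂z (3*x).
Each of these terms simplifies to sums of mixed partials that cancel in pairs. The result is 0 (by equality of mixed partials for smooth functions — Schwarz / Clairaut).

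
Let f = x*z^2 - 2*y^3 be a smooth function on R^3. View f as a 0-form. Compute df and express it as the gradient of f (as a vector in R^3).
df = (z^2) dx + (-6*y^2) dy + (2*x*z) dz; grad f = (z^2, -6*y^2, 2*x*z)

For a 0-form f, d f = (∂f/∂x) dx + (∂f/∂y) dy + (∂f/∂z) dz. The components of the vector representation are exactly the entries of grad f in Cartesian coordinates:
  ∂f/∂x = z^2
  ∂f/∂y = -6*y^2
  ∂f/∂z = 2*x*z.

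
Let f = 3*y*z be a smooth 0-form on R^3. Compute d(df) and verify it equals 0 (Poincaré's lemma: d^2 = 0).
d(df) = 0

Step 1: df = sum_i (∂f/∂x_i) dx_i = (0) dx + (3*z) dy + (3*y) dz.
Step 2: Apply d again. Using the 1-form formula, the coefficient of dx ∧ dy in d(df) is ∂^2 f/∂x ∂y - ∂^2 f/∂y ∂x = (0) - (0) = 0 (equality of mixed partials for smooth f).
Similarly for dx ∧ dz and dy ∧ dz — all coefficients vanish. So d(df) = 0.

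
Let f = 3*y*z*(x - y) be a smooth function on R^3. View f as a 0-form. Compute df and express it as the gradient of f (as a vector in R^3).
df = (3*y*z) dx + (3*z*(x - 2*y)) dy + (3*y*(x - y)) dz; grad f = (3*y*z, 3*z*(x - 2*y), 3*y*(x - y))

For a 0-form f, d f = (∂f/∂x) dx + (∂f/∂y) dy + (∂f/∂z) dz. The components of the vector representation are exactly the entries of grad f in Cartesian coordinates:
  ∂f/∂x = 3*y*z
  ∂f/∂y = 3*z*(x - 2*y)
  ∂f/∂z = 3*y*(x - y).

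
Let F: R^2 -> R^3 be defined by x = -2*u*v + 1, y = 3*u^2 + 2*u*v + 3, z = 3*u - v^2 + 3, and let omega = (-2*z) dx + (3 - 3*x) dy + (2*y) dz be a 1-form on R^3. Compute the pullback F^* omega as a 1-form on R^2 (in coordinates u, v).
F^* omega = (36*u^2*v + 18*u^2 + 12*u*v^2 + 24*u*v - 4*v^3 + 12*v + 18) du + (12*u^2 - 12*u*v^2 + 12*u - 12*v) dv

Using F^*(f dg) = (f ∘ F) d(g ∘ F), substitute each coordinate x_i by F_i(u, v) in f_i, and replace dx_i by d F_i = (∂F_i/∂u) du + (∂F_i/∂v) dv.
  For the x component: f_1(F) = -6*u + 2*v^2 - 6; d F_1 = (-2*v) du + (-2*u) dv
  For the y component: f_2(F) = 6*u*v; d F_2 = (6*u + 2*v) du + (2*u) dv
  For the z component: f_3(F) = 6*u^2 + 4*u*v + 6; d F_3 = (3) du + (-2*v) dv
Combining and collecting du, dv coefficients:
  coeff of du: 36*u^2*v + 18*u^2 + 12*u*v^2 + 24*u*v - 4*v^3 + 12*v + 18
  coeff of dv: 12*u^2 - 12*u*v^2 + 12*u - 12*v
F^* omega = (36*u^2*v + 18*u^2 + 12*u*v^2 + 24*u*v - 4*v^3 + 12*v + 18) du + (12*u^2 - 12*u*v^2 + 12*u - 12*v) dv.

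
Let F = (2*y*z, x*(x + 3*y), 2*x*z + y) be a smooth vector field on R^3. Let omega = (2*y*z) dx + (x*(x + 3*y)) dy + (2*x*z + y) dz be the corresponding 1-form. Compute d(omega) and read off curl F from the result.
d(omega) = (1) dy ∧ dz + (2*y - 2*z) dz ∧ dx + (2*x + 3*y - 2*z) dx ∧ dy; curl F = (1, 2*y - 2*z, 2*x + 3*y - 2*z)

d omega = sum_{i<j} (∂f_j/∂x_i - ∂f_i/∂x_j) dx_i ∧ dx_j. Under the identification (dy ∧ dz, dz ∧ dx, dx ∧ dy) ↔ (e_x, e_y, e_z), the coefficients are exactly the components of curl F. Compute:
  ∂R/∂y - ∂Q/∂z = (1) - (0) = 1
  ∂P/∂z - ∂R/∂x = (2*y) - (2*z) = 2*y - 2*z
  ∂Q/∂x - ∂P/∂y = (2*x + 3*y) - (2*z) = 2*x + 3*y - 2*z.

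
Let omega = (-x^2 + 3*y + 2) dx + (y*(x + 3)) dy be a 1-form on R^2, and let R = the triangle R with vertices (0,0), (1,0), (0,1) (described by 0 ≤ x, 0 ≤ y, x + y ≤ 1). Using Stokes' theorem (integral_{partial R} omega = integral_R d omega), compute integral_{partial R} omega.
integral_(partial R) omega = -4/3

Stokes: integral_partial_R omega = integral_R d omega with d omega = (∂Q/∂x - ∂P/∂y) dx ∧ dy.
  ∂Q/∂x = y
  ∂P/∂y = 3
  integrand = ∂Q/∂x - ∂P/∂y = y - 3.
Integrating over R: integral_0^1 integral_0^{1-x} (y - 3) dy dx = -4/3.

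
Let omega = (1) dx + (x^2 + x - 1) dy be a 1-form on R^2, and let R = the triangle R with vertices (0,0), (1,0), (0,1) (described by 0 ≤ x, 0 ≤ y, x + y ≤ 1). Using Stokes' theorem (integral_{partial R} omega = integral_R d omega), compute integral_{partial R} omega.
integral_(partial R) omega = 5/6

Stokes: integral_partial_R omega = integral_R d omega with d omega = (∂Q/∂x - ∂P/∂y) dx ∧ dy.
  ∂Q/∂x = 2*x + 1
  ∂P/∂y = 0
  integrand = ∂Q/∂x - ∂P/∂y = 2*x + 1.
Integrating over R: integral_0^1 integral_0^{1-x} (2*x + 1) dy dx = 5/6.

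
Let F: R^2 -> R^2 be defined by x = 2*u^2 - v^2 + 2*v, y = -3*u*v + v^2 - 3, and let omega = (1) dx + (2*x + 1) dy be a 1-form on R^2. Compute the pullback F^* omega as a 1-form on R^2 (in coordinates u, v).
F^* omega = (-12*u^2*v + 4*u + 6*v^3 - 12*v^2 - 3*v) du + (-12*u^3 + 8*u^2*v + 6*u*v^2 - 12*u*v - 3*u - 4*v^3 + 8*v^2 + 2) dv

Using F^*(f dg) = (f ∘ F) d(g ∘ F), substitute each coordinate x_i by F_i(u, v) in f_i, and replace dx_i by d F_i = (∂F_i/∂u) du + (∂F_i/∂v) dv.
  For the x component: f_1(F) = 1; d F_1 = (4*u) du + (2 - 2*v) dv
  For the y component: f_2(F) = 4*u^2 - 2*v^2 + 4*v + 1; d F_2 = (-3*v) du + (-3*u + 2*v) dv
Combining and collecting du, dv coefficients:
  coeff of du: -12*u^2*v + 4*u + 6*v^3 - 12*v^2 - 3*v
  coeff of dv: -12*u^3 + 8*u^2*v + 6*u*v^2 - 12*u*v - 3*u - 4*v^3 + 8*v^2 + 2
F^* omega = (-12*u^2*v + 4*u + 6*v^3 - 12*v^2 - 3*v) du + (-12*u^3 + 8*u^2*v + 6*u*v^2 - 12*u*v - 3*u - 4*v^3 + 8*v^2 + 2) dv.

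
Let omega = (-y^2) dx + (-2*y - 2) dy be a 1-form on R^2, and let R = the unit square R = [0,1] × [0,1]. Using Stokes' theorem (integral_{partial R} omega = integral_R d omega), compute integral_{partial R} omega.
integral_(partial R) omega = 1

Stokes: integral_partial_R omega = integral_R d omega with d omega = (∂Q/∂x - ∂P/∂y) dx ∧ dy.
  ∂Q/∂x = 0
  ∂P/∂y = -2*y
  integrand = ∂Q/∂x - ∂P/∂y = 2*y.
Integrating over R: integral_0^1 integral_0^1 (2*y) dx dy = 1.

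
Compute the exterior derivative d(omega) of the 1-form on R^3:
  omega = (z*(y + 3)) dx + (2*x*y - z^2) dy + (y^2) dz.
d(omega) = (2*y - z) dx ∧ dy + (-y - 3) dx ∧ dz + (2*y + 2*z) dy ∧ dz

For a 1-form omega = sum_i f_i dx_i, the exterior derivative is
  d(omega) = sum_{i < j} (∂f_j/∂x_i - ∂f_i/∂x_j) dx_i ∧ dx_j.
  coefficient of dx ∧ dy: ∂f_2/∂x - ∂f_1/∂y = ∂(2*x*y - z^2)/∂x - ∂(z*(y + 3))/∂y = 2*y - z
  coefficient of dx ∧ dz: ∂f_3/∂x - ∂f_1/∂z = ∂(y^2)/∂x - ∂(z*(y + 3))/∂z = -y - 3
  coefficient of dy ∧ dz: ∂f_3/∂y - ∂f_2/∂z = ∂(y^2)/∂y - ∂(2*x*y - z^2)/∂z = 2*y + 2*z
Assembling: d(omega) = (2*y - z) dx ∧ dy + (-y - 3) dx ∧ dz + (2*y + 2*z) dy ∧ dz.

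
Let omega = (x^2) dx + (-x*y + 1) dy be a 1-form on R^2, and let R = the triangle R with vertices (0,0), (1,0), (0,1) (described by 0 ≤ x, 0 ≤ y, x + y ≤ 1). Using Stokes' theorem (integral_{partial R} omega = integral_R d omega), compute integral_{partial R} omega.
integral_(partial R) omega = -1/6

Stokes: integral_partial_R omega = integral_R d omega with d omega = (∂Q/∂x - ∂P/∂y) dx ∧ dy.
  ∂Q/∂x = -y
  ∂P/∂y = 0
  integrand = ∂Q/∂x - ∂P/∂y = -y.
Integrating over R: integral_0^1 integral_0^{1-x} (-y) dy dx = -1/6.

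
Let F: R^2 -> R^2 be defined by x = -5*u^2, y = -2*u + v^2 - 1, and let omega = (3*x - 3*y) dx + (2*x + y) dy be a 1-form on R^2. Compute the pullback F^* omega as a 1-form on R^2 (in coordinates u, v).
F^* omega = (150*u^3 - 40*u^2 + 30*u*v^2 - 26*u - 2*v^2 + 2) du + (2*v*(-10*u^2 - 2*u + v^2 - 1)) dv

Using F^*(f dg) = (f ∘ F) d(g ∘ F), substitute each coordinate x_i by F_i(u, v) in f_i, and replace dx_i by d F_i = (∂F_i/∂u) du + (∂F_i/∂v) dv.
  For the x component: f_1(F) = -15*u^2 + 6*u - 3*v^2 + 3; d F_1 = (-10*u) du + (0) dv
  For the y component: f_2(F) = -10*u^2 - 2*u + v^2 - 1; d F_2 = (-2) du + (2*v) dv
Combining and collecting du, dv coefficients:
  coeff of du: 150*u^3 - 40*u^2 + 30*u*v^2 - 26*u - 2*v^2 + 2
  coeff of dv: 2*v*(-10*u^2 - 2*u + v^2 - 1)
F^* omega = (150*u^3 - 40*u^2 + 30*u*v^2 - 26*u - 2*v^2 + 2) du + (2*v*(-10*u^2 - 2*u + v^2 - 1)) dv.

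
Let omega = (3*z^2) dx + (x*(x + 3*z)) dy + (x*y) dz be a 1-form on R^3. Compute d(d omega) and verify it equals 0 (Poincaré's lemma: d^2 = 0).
d(d omega) = 0

Step 1: d omega = sum_{i<j} (∂f_j/∂x_i - ∂f_i/∂x_j) dx_i ∧ dx_j:
  coeff of dx ∧ dy: 2*x + 3*z
  coeff of dx ∧ dz: y - 6*z
  coeff of dy ∧ dz: -2*x
Step 2: Apply d again to each 2-form coefficient. The only possible 3-form in R^3 is dx ∧ dy ∧ dz, with coefficient
  ∂(coeff of dy∧dz)/∂x - ∂(coeff of dx∧dz)/∂y + ∂(coeff of dx∧dy)/∂z
  = ∂/∂x (-2*x) - ∂/∂y (y - 6*z) + ∂/∂z (2*x + 3*z).
Each of these terms simplifies to sums of mixed partials that cancel in pairs. The result is 0 (by equality of mixed partials for smooth functions — Schwarz / Clairaut).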